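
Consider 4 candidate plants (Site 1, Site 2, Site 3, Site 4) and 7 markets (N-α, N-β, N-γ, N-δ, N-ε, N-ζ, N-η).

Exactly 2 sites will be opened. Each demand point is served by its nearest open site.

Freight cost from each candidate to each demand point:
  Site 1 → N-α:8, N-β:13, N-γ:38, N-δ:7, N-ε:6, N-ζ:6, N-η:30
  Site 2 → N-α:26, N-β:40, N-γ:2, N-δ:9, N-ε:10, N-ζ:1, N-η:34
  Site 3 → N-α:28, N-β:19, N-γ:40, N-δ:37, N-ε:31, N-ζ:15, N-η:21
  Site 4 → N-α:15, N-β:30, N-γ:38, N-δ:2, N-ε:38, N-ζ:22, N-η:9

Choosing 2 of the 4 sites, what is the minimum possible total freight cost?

67

Open {Site 1, Site 2}.
  N-α→Site 1 8, N-β→Site 1 13, N-γ→Site 2 2, N-δ→Site 1 7, N-ε→Site 1 6, N-ζ→Site 2 1, N-η→Site 1 30  ⇒ total 67.
Compare {Site 2, Site 4}: total 69.
Compare {Site 1, Site 4}: total 82.
No size-2 selection does better; minimum is 67.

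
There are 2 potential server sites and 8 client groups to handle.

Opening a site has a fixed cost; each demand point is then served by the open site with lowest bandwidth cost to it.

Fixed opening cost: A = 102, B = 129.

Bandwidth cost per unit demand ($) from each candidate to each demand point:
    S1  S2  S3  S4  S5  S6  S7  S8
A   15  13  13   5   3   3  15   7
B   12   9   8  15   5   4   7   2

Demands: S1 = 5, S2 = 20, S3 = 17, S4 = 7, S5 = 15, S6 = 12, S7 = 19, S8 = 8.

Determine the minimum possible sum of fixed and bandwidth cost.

872

Open {A, B}: assign each demand point to its cheapest open site.
  S1→B 5×12=60, S2→B 20×9=180, S3→B 17×8=136, S4→A 7×5=35, S5→A 15×3=45, S6→A 12×3=36, S7→B 19×7=133, S8→B 8×2=16
  bandwidth cost 641, fixed 231 → total 872.
Compare {B}: bandwidth cost 753 + fixed 129 = 882.
Compare {A}: bandwidth cost 1013 + fixed 102 = 1115.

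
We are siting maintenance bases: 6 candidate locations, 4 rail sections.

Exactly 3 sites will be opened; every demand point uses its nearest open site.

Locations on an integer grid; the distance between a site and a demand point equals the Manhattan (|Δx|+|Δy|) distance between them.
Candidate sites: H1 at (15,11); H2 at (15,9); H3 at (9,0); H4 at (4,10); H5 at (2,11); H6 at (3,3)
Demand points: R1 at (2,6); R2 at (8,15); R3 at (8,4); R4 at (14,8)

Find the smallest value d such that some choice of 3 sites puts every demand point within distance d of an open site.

9

Open {H1, H3, H4}.
  Farthest demand point is R2 at distance 9 (to H4); all others are ≤ 9.
With {H1, H4, H6} the worst case is 9.
With {H2, H3, H4} the worst case is 9.
No size-3 selection achieves below 9.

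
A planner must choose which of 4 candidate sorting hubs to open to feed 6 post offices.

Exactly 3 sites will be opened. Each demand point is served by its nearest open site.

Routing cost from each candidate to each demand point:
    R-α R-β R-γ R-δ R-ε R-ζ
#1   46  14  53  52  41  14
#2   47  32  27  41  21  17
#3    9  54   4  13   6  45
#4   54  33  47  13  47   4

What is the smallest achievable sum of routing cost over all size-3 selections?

50

Open {#1, #3, #4}.
  R-α→#3 9, R-β→#1 14, R-γ→#3 4, R-δ→#3 13, R-ε→#3 6, R-ζ→#4 4  ⇒ total 50.
Compare {#1, #2, #3}: total 60.
Compare {#2, #3, #4}: total 68.
No size-3 selection does better; minimum is 50.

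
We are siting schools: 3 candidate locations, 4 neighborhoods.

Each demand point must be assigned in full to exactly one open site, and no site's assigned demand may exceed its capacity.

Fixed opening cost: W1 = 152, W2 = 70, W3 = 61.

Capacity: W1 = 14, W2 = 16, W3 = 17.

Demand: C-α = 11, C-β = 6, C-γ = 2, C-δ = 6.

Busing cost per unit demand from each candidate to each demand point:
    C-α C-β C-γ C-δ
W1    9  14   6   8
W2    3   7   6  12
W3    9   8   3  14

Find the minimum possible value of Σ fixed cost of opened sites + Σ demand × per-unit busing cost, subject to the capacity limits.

302

Open {W2, W3}; cheapest assignment that respects the capacities:
  W2 (cap 16, load 11): C-α — cost 11×3 = 33
  W3 (cap 17, load 14): C-β, C-γ, C-δ — cost 6×8 + 2×3 + 6×14 = 138
  Shipping 171, fixed 131 → total 302.
  Any other capacity-feasible assignment to {W2, W3} ships for at least 171.
Compare {W1, W2}: its best feasible assignment gives total 399.
Compare {W1, W2, W3}: its best feasible assignment gives total 418.
Every other set of open sites that can feasibly serve all demand totals ≥ 399 even under its best assignment. Minimum: 302.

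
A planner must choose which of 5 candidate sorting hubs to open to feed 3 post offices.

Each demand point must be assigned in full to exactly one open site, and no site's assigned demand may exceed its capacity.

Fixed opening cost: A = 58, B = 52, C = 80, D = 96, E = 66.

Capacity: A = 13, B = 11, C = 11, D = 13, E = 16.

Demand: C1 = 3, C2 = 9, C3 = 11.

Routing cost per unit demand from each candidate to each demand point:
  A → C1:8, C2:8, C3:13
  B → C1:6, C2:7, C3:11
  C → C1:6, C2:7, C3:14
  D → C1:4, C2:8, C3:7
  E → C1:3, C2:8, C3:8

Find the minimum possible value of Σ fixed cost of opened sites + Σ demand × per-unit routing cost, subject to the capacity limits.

278

Open {B, E}; cheapest assignment that respects the capacities:
  B (cap 11, load 9): C2 — cost 9×7 = 63
  E (cap 16, load 14): C1, C3 — cost 3×3 + 11×8 = 97
  Shipping 160, fixed 118 → total 278.
  Any other capacity-feasible assignment to {B, E} ships for at least 160.
Compare {A, E}: its best feasible assignment gives total 293.
Compare {C, E}: its best feasible assignment gives total 306.
Every other set of open sites that can feasibly serve all demand totals ≥ 293 even under its best assignment. Minimum: 278.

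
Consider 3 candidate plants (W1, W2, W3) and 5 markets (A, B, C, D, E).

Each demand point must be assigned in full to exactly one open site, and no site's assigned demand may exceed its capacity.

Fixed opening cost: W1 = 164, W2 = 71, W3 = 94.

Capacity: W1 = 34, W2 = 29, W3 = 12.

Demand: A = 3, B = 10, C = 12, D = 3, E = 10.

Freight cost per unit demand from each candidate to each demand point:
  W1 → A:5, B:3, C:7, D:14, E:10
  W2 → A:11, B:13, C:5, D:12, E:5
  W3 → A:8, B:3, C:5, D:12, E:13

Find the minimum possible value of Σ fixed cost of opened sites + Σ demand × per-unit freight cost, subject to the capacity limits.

374

Open {W2, W3}; cheapest assignment that respects the capacities:
  W2 (cap 29, load 28): A, C, D, E — cost 3×11 + 12×5 + 3×12 + 10×5 = 179
  W3 (cap 12, load 10): B — cost 10×3 = 30
  Shipping 209, fixed 165 → total 374.
  Any other capacity-feasible assignment to {W2, W3} ships for at least 209.
Compare {W1, W2}: its best feasible assignment gives total 426.
Compare {W1, W3}: its best feasible assignment gives total 505.
Every other set of open sites that can feasibly serve all demand totals ≥ 426 even under its best assignment. Minimum: 374.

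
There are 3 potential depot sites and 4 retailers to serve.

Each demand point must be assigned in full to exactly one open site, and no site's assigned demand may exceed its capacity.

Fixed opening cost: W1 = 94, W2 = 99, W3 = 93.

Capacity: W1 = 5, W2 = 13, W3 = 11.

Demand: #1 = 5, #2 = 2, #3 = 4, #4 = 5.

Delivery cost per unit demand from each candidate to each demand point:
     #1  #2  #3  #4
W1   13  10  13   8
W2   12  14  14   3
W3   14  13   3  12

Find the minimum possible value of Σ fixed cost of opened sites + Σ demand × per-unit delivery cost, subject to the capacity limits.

305

Open {W2, W3}; cheapest assignment that respects the capacities:
  W2 (cap 13, load 10): #1, #4 — cost 5×12 + 5×3 = 75
  W3 (cap 11, load 6): #2, #3 — cost 2×13 + 4×3 = 38
  Shipping 113, fixed 192 → total 305.
  Any other capacity-feasible assignment to {W2, W3} ships for at least 113.
Compare {W1, W3}: its best feasible assignment gives total 335.
Compare {W1, W2}: its best feasible assignment gives total 348.
Every other set of open sites that can feasibly serve all demand totals ≥ 335 even under its best assignment. Minimum: 305.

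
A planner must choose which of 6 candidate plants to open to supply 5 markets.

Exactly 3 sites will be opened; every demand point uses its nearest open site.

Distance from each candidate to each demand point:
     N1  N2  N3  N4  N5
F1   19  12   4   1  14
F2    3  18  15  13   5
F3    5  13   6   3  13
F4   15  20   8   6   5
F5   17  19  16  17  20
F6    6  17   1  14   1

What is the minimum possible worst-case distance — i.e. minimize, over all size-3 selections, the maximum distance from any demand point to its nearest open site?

Open {F1, F2, F3}.
  Farthest demand point is N2 at distance 12 (to F1); all others are ≤ 12.
With {F1, F2, F4} the worst case is 12.
With {F1, F2, F5} the worst case is 12.
No size-3 selection achieves below 12.

12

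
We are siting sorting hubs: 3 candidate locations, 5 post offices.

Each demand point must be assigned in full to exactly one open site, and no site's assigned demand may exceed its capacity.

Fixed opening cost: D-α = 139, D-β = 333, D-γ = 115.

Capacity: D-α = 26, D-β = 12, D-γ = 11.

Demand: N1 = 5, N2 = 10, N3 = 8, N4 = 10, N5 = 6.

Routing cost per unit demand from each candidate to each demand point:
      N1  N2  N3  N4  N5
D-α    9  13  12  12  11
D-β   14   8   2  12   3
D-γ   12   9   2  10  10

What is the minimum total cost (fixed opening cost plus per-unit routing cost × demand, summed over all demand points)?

914

Open {D-α, D-β, D-γ}; cheapest assignment that respects the capacities:
  D-α (cap 26, load 21): N1, N4, N5 — cost 5×9 + 10×12 + 6×11 = 231
  D-β (cap 12, load 10): N2 — cost 10×8 = 80
  D-γ (cap 11, load 8): N3 — cost 8×2 = 16
  Shipping 327, fixed 587 → total 914.
  Any other capacity-feasible assignment to {D-α, D-β, D-γ} ships for at least 327.
Total demand is 39 and no other set of sites has combined capacity ≥ 39, so {D-α, D-β, D-γ} is the only feasible choice of open sites. Minimum: 914.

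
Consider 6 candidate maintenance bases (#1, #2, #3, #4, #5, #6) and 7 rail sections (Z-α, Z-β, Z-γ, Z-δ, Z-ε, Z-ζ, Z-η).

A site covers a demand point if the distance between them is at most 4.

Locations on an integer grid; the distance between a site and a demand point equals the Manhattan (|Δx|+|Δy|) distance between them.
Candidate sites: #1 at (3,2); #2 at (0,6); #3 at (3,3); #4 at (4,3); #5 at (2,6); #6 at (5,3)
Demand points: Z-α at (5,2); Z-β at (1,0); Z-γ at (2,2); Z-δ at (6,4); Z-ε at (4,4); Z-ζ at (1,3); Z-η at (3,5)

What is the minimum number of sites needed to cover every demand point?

2

Coverage sets (demand points within 4 of each site):
  #1: {Z-α, Z-β, Z-γ, Z-ε, Z-ζ, Z-η}
  #2: {Z-ζ, Z-η}
  #3: {Z-α, Z-γ, Z-δ, Z-ε, Z-ζ, Z-η}
  #4: {Z-α, Z-γ, Z-δ, Z-ε, Z-ζ, Z-η}
  #5: {Z-γ, Z-ε, Z-ζ, Z-η}
  #6: {Z-α, Z-γ, Z-δ, Z-ε, Z-ζ, Z-η}
No single site covers all 7 demand points.
But {#1, #3} covers everything, so the minimum is 2.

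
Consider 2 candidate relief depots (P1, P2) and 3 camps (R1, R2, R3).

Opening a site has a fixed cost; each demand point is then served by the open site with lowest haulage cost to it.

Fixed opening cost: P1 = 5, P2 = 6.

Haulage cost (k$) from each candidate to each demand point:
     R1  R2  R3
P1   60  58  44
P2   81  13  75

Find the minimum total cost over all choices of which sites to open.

128

Open {P1, P2}: assign each demand point to its cheapest open site.
  R1→P1 60, R2→P2 13, R3→P1 44
  haulage cost 117, fixed 11 → total 128.
Compare {P1}: haulage cost 162 + fixed 5 = 167.
Compare {P2}: haulage cost 169 + fixed 6 = 175.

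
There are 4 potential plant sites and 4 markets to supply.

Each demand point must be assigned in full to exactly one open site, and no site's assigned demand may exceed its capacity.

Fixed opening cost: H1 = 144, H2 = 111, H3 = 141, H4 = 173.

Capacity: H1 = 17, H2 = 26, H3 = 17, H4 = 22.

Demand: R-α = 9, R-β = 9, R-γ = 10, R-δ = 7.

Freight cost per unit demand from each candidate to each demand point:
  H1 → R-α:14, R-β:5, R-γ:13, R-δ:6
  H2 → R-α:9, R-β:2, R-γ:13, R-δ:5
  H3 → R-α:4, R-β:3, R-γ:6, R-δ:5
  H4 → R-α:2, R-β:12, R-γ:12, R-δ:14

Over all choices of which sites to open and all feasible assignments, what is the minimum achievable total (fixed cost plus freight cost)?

446

Open {H2, H3}; cheapest assignment that respects the capacities:
  H2 (cap 26, load 25): R-α, R-β, R-δ — cost 9×9 + 9×2 + 7×5 = 134
  H3 (cap 17, load 10): R-γ — cost 10×6 = 60
  Shipping 194, fixed 252 → total 446.
  Any other capacity-feasible assignment to {H2, H3} ships for at least 194.
Compare {H2, H4}: its best feasible assignment gives total 475.
Compare {H3, H4}: its best feasible assignment gives total 514.
Every other set of open sites that can feasibly serve all demand totals ≥ 475 even under its best assignment. Minimum: 446.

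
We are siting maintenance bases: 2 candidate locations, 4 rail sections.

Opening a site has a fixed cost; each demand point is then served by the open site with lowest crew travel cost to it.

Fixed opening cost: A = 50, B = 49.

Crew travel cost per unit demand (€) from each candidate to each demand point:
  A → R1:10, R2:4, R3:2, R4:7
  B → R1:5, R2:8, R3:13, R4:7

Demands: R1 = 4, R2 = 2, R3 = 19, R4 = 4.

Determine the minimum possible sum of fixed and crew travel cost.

Open {A}: assign each demand point to its cheapest open site.
  R1→A 4×10=40, R2→A 2×4=8, R3→A 19×2=38, R4→A 4×7=28
  crew travel cost 114, fixed 50 → total 164.
Compare {A, B}: crew travel cost 94 + fixed 99 = 193.
Compare {B}: crew travel cost 311 + fixed 49 = 360.

164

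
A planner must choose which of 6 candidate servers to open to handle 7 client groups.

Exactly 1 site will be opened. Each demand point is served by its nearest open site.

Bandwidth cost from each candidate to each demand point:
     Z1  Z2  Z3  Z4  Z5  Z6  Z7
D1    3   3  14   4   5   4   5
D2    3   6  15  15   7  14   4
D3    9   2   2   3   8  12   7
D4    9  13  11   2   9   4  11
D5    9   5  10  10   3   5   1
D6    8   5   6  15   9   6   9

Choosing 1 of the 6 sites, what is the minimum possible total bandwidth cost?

Open {D1}.
  Z1→D1 3, Z2→D1 3, Z3→D1 14, Z4→D1 4, Z5→D1 5, Z6→D1 4, Z7→D1 5  ⇒ total 38.
Compare {D3}: total 43.
Compare {D5}: total 43.
No size-1 selection does better; minimum is 38.

38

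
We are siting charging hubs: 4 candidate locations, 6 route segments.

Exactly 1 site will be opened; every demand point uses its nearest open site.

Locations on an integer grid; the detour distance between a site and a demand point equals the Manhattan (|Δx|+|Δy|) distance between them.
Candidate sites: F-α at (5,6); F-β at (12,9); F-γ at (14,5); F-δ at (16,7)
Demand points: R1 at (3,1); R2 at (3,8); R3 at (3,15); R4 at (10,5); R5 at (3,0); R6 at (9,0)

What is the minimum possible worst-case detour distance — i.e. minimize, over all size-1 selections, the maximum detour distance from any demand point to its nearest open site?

Open {F-α}.
  Farthest demand point is R3 at detour distance 11 (to F-α); all others are ≤ 11.
With {F-β} the worst case is 18.
With {F-γ} the worst case is 21.
No size-1 selection achieves below 11.

11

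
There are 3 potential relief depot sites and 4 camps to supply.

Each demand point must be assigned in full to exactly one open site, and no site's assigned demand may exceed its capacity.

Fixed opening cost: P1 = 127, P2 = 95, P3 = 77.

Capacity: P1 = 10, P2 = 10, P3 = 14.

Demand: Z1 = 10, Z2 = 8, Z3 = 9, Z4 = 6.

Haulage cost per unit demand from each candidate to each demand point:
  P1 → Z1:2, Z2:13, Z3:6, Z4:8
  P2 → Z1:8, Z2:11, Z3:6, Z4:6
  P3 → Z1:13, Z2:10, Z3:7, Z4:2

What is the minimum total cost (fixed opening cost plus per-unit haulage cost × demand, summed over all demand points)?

Open {P1, P2, P3}; cheapest assignment that respects the capacities:
  P1 (cap 10, load 10): Z1 — cost 10×2 = 20
  P2 (cap 10, load 9): Z3 — cost 9×6 = 54
  P3 (cap 14, load 14): Z2, Z4 — cost 8×10 + 6×2 = 92
  Shipping 166, fixed 299 → total 465.
  Any other capacity-feasible assignment to {P1, P2, P3} ships for at least 166.
Total demand is 33 and no other set of sites has combined capacity ≥ 33, so {P1, P2, P3} is the only feasible choice of open sites. Minimum: 465.

465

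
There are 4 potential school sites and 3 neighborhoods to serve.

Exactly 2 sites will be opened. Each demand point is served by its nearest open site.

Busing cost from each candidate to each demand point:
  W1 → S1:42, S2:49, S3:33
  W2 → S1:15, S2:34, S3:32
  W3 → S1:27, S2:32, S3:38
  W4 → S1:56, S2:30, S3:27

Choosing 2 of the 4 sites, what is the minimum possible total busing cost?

72

Open {W2, W4}.
  S1→W2 15, S2→W4 30, S3→W4 27  ⇒ total 72.
Compare {W2, W3}: total 79.
Compare {W1, W2}: total 81.
No size-2 selection does better; minimum is 72.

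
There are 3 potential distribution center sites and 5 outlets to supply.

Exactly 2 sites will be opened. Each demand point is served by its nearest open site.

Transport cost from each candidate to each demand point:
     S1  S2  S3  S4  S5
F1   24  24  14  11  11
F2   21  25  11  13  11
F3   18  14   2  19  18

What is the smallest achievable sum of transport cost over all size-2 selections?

56

Open {F1, F3}.
  S1→F3 18, S2→F3 14, S3→F3 2, S4→F1 11, S5→F1 11  ⇒ total 56.
Compare {F2, F3}: total 58.
Compare {F1, F2}: total 78.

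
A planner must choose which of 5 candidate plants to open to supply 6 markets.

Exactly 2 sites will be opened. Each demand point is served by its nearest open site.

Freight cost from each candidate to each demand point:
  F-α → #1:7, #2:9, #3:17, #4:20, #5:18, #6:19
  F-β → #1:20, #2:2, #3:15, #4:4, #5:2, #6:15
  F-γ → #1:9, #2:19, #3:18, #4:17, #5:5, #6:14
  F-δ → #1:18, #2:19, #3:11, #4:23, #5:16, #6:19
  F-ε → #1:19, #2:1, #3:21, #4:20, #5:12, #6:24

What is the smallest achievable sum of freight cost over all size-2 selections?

45

Open {F-α, F-β}.
  #1→F-α 7, #2→F-β 2, #3→F-β 15, #4→F-β 4, #5→F-β 2, #6→F-β 15  ⇒ total 45.
Compare {F-β, F-γ}: total 46.
Compare {F-β, F-δ}: total 52.
No size-2 selection does better; minimum is 45.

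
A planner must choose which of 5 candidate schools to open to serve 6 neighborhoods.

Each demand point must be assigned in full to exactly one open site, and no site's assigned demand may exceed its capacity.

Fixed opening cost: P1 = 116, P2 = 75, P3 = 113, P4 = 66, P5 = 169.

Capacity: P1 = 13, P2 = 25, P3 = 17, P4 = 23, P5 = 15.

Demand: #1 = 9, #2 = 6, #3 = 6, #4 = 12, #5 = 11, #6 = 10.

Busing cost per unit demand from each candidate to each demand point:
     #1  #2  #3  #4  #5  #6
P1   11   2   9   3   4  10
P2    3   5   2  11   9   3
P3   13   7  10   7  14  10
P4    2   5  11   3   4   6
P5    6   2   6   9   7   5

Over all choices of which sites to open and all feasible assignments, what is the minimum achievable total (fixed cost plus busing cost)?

Open {P1, P2, P4}; cheapest assignment that respects the capacities:
  P1 (cap 13, load 6): #2 — cost 6×2 = 12
  P2 (cap 25, load 25): #1, #3, #6 — cost 9×3 + 6×2 + 10×3 = 69
  P4 (cap 23, load 23): #4, #5 — cost 12×3 + 11×4 = 80
  Shipping 161, fixed 257 → total 418.
  Any other capacity-feasible assignment to {P1, P2, P4} ships for at least 161.
Compare {P2, P3, P4}: its best feasible assignment gives total 445.
Compare {P2, P4, P5}: its best feasible assignment gives total 471.
Every other set of open sites that can feasibly serve all demand totals ≥ 445 even under its best assignment. Minimum: 418.

418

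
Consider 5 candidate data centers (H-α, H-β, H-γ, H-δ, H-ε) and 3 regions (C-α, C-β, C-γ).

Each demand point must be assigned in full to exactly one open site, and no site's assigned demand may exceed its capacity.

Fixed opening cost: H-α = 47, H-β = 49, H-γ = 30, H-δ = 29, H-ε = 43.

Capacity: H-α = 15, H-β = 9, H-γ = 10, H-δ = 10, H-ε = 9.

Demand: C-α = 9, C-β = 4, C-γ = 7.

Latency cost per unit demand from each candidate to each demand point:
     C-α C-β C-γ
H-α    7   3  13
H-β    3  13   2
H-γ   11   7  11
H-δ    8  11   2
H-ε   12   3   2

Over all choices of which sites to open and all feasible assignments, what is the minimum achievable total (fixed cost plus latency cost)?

165

Open {H-α, H-δ}; cheapest assignment that respects the capacities:
  H-α (cap 15, load 13): C-α, C-β — cost 9×7 + 4×3 = 75
  H-δ (cap 10, load 7): C-γ — cost 7×2 = 14
  Shipping 89, fixed 76 → total 165.
  Any other capacity-feasible assignment to {H-α, H-δ} ships for at least 89.
Compare {H-β, H-δ, H-ε}: its best feasible assignment gives total 174.
Compare {H-β, H-γ, H-δ}: its best feasible assignment gives total 177.
Every other set of open sites that can feasibly serve all demand totals ≥ 174 even under its best assignment. Minimum: 165.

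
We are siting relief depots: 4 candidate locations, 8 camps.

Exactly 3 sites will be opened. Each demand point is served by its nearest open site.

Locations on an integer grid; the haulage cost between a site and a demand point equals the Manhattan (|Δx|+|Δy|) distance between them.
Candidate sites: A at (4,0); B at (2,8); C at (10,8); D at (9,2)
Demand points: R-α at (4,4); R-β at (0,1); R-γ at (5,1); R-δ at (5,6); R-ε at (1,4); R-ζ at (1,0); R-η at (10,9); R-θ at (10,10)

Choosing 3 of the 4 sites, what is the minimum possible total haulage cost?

Open {A, B, C}.
  R-α→A 4, R-β→A 5, R-γ→A 2, R-δ→B 5, R-ε→B 5, R-ζ→A 3, R-η→C 1, R-θ→C 2  ⇒ total 27.
Compare {A, C, D}: total 31.
Compare {A, B, D}: total 41.
No size-3 selection does better; minimum is 27.

27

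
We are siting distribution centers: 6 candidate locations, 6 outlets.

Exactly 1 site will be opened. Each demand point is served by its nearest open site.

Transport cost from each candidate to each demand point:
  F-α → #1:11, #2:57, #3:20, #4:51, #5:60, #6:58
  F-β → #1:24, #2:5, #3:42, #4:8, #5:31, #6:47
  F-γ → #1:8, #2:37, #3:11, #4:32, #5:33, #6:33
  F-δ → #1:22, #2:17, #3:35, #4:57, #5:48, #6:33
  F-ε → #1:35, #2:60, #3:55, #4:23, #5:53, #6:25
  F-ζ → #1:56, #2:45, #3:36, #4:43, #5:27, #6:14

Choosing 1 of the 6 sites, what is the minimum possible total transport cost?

Open {F-γ}.
  #1→F-γ 8, #2→F-γ 37, #3→F-γ 11, #4→F-γ 32, #5→F-γ 33, #6→F-γ 33  ⇒ total 154.
Compare {F-β}: total 157.
Compare {F-δ}: total 212.
No size-1 selection does better; minimum is 154.

154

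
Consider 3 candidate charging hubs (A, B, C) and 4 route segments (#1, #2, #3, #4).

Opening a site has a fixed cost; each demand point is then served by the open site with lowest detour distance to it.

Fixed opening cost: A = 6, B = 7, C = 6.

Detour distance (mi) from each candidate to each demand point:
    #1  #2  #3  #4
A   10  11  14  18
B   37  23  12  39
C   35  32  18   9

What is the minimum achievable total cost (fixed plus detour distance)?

56

Open {A, C}: assign each demand point to its cheapest open site.
  #1→A 10, #2→A 11, #3→A 14, #4→C 9
  detour distance 44, fixed 12 → total 56.
Compare {A}: detour distance 53 + fixed 6 = 59.
Compare {A, B, C}: detour distance 42 + fixed 19 = 61.
Compare {A, B}: detour distance 51 + fixed 13 = 64.
All other subsets cost ≥ 59. Minimum total cost: 56.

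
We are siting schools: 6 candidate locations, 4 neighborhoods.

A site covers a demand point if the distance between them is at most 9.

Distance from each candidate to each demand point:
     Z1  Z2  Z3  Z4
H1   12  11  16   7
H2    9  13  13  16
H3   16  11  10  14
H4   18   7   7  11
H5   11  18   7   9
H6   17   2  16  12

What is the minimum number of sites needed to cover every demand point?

Coverage sets (demand points within 9 of each site):
  H1: {Z4}
  H2: {Z1}
  H3: {}
  H4: {Z2, Z3}
  H5: {Z3, Z4}
  H6: {Z2}
No 2 sites suffice: every size-2 union leaves at least one demand point uncovered.
But {H1, H2, H4} covers everything, so the minimum is 3.

3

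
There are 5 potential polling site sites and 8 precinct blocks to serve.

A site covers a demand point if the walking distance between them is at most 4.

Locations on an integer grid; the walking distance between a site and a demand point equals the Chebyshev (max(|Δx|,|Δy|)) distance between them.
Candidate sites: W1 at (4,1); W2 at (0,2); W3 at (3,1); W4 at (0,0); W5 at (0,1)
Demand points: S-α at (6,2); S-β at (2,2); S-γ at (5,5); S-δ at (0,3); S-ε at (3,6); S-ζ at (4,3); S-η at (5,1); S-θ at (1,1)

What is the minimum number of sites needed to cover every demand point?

Coverage sets (demand points within 4 of each site):
  W1: {S-α, S-β, S-γ, S-δ, S-ζ, S-η, S-θ}
  W2: {S-β, S-δ, S-ε, S-ζ, S-θ}
  W3: {S-α, S-β, S-γ, S-δ, S-ζ, S-η, S-θ}
  W4: {S-β, S-δ, S-ζ, S-θ}
  W5: {S-β, S-δ, S-ζ, S-θ}
No single site covers all 8 demand points.
But {W1, W2} covers everything, so the minimum is 2.

2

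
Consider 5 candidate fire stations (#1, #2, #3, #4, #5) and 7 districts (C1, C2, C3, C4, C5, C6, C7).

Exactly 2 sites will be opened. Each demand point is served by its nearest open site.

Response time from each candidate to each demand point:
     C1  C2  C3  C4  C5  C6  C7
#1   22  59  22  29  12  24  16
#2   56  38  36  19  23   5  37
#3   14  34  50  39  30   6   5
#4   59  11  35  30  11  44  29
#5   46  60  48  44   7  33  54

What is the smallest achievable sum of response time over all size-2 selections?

112

Open {#3, #4}.
  C1→#3 14, C2→#4 11, C3→#4 35, C4→#4 30, C5→#4 11, C6→#3 6, C7→#3 5  ⇒ total 112.
Compare {#1, #3}: total 122.
Compare {#1, #2}: total 134.
No size-2 selection does better; minimum is 112.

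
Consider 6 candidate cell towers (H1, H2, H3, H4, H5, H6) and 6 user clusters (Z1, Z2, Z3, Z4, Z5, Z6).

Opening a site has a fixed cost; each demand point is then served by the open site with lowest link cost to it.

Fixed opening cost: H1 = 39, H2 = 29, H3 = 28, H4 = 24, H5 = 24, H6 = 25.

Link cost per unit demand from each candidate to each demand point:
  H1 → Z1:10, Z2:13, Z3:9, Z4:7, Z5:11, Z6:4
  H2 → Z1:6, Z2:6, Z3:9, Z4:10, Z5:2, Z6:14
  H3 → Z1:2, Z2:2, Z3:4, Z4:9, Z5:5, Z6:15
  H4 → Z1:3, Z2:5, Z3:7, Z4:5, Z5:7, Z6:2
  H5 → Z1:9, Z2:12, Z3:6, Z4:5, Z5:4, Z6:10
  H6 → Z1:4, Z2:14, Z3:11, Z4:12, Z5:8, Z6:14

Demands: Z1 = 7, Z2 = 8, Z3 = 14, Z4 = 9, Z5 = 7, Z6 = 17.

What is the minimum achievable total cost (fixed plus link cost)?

252

Open {H3, H4}: assign each demand point to its cheapest open site.
  Z1→H3 7×2=14, Z2→H3 8×2=16, Z3→H3 14×4=56, Z4→H4 9×5=45, Z5→H3 7×5=35, Z6→H4 17×2=34
  link cost 200, fixed 52 → total 252.
Compare {H2, H3, H4}: link cost 179 + fixed 81 = 260.
Compare {H3, H4, H5}: link cost 193 + fixed 76 = 269.
Compare {H3, H4, H6}: link cost 200 + fixed 77 = 277.
All other subsets cost ≥ 260. Minimum total cost: 252.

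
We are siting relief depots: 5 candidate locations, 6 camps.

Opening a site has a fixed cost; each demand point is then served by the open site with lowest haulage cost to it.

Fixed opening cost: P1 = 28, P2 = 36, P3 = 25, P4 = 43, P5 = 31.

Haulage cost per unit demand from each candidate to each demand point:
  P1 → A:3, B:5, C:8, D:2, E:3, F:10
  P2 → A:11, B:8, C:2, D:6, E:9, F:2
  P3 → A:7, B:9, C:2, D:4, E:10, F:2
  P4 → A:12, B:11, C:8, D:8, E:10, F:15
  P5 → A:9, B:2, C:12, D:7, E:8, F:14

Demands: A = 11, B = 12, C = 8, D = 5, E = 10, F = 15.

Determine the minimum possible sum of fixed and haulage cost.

Open {P1, P3, P5}: assign each demand point to its cheapest open site.
  A→P1 11×3=33, B→P5 12×2=24, C→P3 8×2=16, D→P1 5×2=10, E→P1 10×3=30, F→P3 15×2=30
  haulage cost 143, fixed 84 → total 227.
Compare {P1, P3}: haulage cost 179 + fixed 53 = 232.
Compare {P1, P2, P5}: haulage cost 143 + fixed 95 = 238.
Compare {P1, P2}: haulage cost 179 + fixed 64 = 243.
All other subsets cost ≥ 232. Minimum total cost: 227.

227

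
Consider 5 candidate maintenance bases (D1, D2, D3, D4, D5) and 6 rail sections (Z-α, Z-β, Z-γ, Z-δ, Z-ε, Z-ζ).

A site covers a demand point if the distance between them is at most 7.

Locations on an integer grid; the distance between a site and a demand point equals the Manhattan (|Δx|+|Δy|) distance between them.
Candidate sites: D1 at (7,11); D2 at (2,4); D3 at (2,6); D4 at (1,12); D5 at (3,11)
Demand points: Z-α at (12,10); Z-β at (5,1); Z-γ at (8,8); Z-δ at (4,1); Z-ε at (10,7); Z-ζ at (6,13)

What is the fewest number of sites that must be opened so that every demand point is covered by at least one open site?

Coverage sets (demand points within 7 of each site):
  D1: {Z-α, Z-γ, Z-ε, Z-ζ}
  D2: {Z-β, Z-δ}
  D3: {Z-δ}
  D4: {Z-ζ}
  D5: {Z-ζ}
No single site covers all 6 demand points.
But {D1, D2} covers everything, so the minimum is 2.

2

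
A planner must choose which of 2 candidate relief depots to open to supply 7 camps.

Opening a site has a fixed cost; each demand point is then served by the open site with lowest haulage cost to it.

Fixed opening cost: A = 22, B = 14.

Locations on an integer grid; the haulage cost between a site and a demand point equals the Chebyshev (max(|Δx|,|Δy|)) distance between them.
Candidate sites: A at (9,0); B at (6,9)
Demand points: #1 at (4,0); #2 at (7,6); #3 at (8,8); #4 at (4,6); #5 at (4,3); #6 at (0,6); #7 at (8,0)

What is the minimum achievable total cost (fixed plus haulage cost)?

Open {B}: assign each demand point to its cheapest open site.
  #1→B 9, #2→B 3, #3→B 2, #4→B 3, #5→B 6, #6→B 6, #7→B 9
  haulage cost 38, fixed 14 → total 52.
Compare {A, B}: haulage cost 25 + fixed 36 = 61.
Compare {A}: haulage cost 40 + fixed 22 = 62.

52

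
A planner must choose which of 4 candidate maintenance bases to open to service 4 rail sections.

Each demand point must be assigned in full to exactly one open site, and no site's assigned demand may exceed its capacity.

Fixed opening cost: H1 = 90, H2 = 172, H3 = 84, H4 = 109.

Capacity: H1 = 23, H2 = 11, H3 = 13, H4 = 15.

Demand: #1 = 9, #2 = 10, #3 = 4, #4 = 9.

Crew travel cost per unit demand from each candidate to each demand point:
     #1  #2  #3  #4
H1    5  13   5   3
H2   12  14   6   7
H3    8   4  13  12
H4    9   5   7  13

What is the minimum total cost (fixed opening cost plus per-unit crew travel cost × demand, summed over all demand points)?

306

Open {H1, H3}; cheapest assignment that respects the capacities:
  H1 (cap 23, load 22): #1, #3, #4 — cost 9×5 + 4×5 + 9×3 = 92
  H3 (cap 13, load 10): #2 — cost 10×4 = 40
  Shipping 132, fixed 174 → total 306.
  Any other capacity-feasible assignment to {H1, H3} ships for at least 132.
Compare {H1, H4}: its best feasible assignment gives total 341.
Compare {H1, H3, H4}: its best feasible assignment gives total 415.
Every other set of open sites that can feasibly serve all demand totals ≥ 341 even under its best assignment. Minimum: 306.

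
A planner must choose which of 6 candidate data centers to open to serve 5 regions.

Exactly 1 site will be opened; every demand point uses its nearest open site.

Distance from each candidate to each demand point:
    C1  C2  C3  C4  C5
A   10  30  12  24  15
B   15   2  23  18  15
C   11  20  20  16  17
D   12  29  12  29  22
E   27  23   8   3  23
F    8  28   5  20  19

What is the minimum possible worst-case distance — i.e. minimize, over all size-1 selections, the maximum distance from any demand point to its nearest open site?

Open {C}.
  Farthest demand point is C2 at distance 20 (to C); all others are ≤ 20.
With {B} the worst case is 23.
With {E} the worst case is 27.
No size-1 selection achieves below 20.

20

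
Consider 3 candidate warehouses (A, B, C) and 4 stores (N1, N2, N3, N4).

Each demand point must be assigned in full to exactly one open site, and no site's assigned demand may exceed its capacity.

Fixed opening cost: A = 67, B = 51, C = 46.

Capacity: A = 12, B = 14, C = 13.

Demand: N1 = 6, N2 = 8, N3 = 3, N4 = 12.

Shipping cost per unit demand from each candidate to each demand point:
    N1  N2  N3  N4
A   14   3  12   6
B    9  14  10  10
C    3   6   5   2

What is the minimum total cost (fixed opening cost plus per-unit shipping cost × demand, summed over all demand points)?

Open {A, B, C}; cheapest assignment that respects the capacities:
  A (cap 12, load 8): N2 — cost 8×3 = 24
  B (cap 14, load 9): N1, N3 — cost 6×9 + 3×10 = 84
  C (cap 13, load 12): N4 — cost 12×2 = 24
  Shipping 132, fixed 164 → total 296.
  Any other capacity-feasible assignment to {A, B, C} ships for at least 132.
Total demand is 29 and no other set of sites has combined capacity ≥ 29, so {A, B, C} is the only feasible choice of open sites. Minimum: 296.

296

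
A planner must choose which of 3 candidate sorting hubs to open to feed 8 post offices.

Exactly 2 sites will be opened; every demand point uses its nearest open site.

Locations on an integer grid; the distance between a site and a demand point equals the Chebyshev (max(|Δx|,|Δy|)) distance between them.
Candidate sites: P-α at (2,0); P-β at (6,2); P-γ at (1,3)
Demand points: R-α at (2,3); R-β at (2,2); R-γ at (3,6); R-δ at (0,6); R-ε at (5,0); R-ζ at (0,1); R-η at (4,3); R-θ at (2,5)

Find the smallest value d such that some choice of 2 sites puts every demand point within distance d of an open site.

3

Open {P-α, P-γ}.
  Farthest demand point is R-γ at distance 3 (to P-γ); all others are ≤ 3.
With {P-β, P-γ} the worst case is 3.
With {P-α, P-β} the worst case is 6.
No size-2 selection achieves below 3.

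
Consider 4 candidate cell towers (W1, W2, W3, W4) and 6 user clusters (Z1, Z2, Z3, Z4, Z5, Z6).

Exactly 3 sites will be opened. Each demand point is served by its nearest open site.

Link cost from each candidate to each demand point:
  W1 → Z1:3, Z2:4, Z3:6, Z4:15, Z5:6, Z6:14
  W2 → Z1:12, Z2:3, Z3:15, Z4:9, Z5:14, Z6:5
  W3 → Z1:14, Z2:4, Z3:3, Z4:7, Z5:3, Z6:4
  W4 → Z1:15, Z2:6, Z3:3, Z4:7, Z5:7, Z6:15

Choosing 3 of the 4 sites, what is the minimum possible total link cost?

23

Open {W1, W2, W3}.
  Z1→W1 3, Z2→W2 3, Z3→W3 3, Z4→W3 7, Z5→W3 3, Z6→W3 4  ⇒ total 23.
Compare {W1, W3, W4}: total 24.
Compare {W1, W2, W4}: total 27.
No size-3 selection does better; minimum is 23.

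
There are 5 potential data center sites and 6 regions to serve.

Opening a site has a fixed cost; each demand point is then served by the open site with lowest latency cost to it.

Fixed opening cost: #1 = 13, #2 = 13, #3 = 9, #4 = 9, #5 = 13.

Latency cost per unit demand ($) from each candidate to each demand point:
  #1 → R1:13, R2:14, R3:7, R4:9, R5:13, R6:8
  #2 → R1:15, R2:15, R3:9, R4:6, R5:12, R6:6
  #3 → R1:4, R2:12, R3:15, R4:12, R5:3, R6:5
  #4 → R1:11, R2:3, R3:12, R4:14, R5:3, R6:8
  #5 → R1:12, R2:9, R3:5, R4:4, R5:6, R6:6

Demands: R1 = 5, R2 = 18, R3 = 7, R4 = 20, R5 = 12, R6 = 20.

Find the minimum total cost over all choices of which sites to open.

356

Open {#3, #4, #5}: assign each demand point to its cheapest open site.
  R1→#3 5×4=20, R2→#4 18×3=54, R3→#5 7×5=35, R4→#5 20×4=80, R5→#3 12×3=36, R6→#3 20×5=100
  latency cost 325, fixed 31 → total 356.
Compare {#1, #3, #4, #5}: latency cost 325 + fixed 44 = 369.
Compare {#2, #3, #4, #5}: latency cost 325 + fixed 44 = 369.
Compare {#1, #2, #3, #4, #5}: latency cost 325 + fixed 57 = 382.
All other subsets cost ≥ 369. Minimum total cost: 356.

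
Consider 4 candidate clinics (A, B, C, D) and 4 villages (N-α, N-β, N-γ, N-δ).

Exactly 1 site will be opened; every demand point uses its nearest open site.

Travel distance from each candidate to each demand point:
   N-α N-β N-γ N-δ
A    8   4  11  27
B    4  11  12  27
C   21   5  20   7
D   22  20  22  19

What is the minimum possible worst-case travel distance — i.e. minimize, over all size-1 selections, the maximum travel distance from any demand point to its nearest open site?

21

Open {C}.
  Farthest demand point is N-α at travel distance 21 (to C); all others are ≤ 21.
With {D} the worst case is 22.
With {A} the worst case is 27.
No size-1 selection achieves below 21.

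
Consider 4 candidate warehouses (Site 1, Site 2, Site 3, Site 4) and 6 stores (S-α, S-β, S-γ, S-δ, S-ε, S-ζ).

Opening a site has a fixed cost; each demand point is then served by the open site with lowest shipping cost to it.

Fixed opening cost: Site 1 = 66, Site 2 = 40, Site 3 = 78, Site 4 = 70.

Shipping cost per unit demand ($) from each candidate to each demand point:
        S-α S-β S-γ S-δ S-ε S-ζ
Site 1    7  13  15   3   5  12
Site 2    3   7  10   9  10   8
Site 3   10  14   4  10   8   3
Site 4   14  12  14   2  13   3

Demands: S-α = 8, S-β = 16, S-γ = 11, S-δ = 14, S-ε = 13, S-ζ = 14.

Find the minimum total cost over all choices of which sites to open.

Open {Site 1, Site 2, Site 3}: assign each demand point to its cheapest open site.
  S-α→Site 2 8×3=24, S-β→Site 2 16×7=112, S-γ→Site 3 11×4=44, S-δ→Site 1 14×3=42, S-ε→Site 1 13×5=65, S-ζ→Site 3 14×3=42
  shipping cost 329, fixed 184 → total 513.
Compare {Site 2, Site 3, Site 4}: shipping cost 354 + fixed 188 = 542.
Compare {Site 2, Site 4}: shipping cost 446 + fixed 110 = 556.
Compare {Site 1, Site 2, Site 4}: shipping cost 381 + fixed 176 = 557.
All other subsets cost ≥ 542. Minimum total cost: 513.

513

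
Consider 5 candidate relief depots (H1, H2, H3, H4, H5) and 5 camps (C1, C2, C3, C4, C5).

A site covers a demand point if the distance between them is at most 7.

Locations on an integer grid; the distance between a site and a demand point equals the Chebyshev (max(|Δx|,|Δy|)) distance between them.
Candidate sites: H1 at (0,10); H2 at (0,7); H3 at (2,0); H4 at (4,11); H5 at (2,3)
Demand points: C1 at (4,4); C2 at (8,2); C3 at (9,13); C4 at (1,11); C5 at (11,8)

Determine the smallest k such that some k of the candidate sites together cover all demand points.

Coverage sets (demand points within 7 of each site):
  H1: {C1, C4}
  H2: {C1, C4}
  H3: {C1, C2}
  H4: {C1, C3, C4, C5}
  H5: {C1, C2}
No single site covers all 5 demand points.
But {H3, H4} covers everything, so the minimum is 2.

2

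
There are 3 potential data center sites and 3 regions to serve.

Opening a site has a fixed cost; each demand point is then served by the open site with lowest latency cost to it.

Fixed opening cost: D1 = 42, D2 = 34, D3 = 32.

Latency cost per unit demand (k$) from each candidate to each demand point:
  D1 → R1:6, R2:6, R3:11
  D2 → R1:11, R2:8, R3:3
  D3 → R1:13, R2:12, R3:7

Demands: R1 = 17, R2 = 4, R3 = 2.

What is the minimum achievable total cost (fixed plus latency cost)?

190

Open {D1}: assign each demand point to its cheapest open site.
  R1→D1 17×6=102, R2→D1 4×6=24, R3→D1 2×11=22
  latency cost 148, fixed 42 → total 190.
Compare {D1, D2}: latency cost 132 + fixed 76 = 208.
Compare {D1, D3}: latency cost 140 + fixed 74 = 214.
Compare {D1, D2, D3}: latency cost 132 + fixed 108 = 240.
All other subsets cost ≥ 208. Minimum total cost: 190.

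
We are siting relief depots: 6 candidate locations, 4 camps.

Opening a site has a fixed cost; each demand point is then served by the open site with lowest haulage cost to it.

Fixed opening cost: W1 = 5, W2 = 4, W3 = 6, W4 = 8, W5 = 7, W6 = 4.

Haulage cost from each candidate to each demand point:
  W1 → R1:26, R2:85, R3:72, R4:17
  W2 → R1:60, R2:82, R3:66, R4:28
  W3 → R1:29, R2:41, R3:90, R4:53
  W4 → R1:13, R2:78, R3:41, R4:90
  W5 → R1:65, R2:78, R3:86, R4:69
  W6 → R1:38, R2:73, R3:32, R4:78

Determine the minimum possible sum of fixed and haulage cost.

126

Open {W1, W3, W4, W6}: assign each demand point to its cheapest open site.
  R1→W4 13, R2→W3 41, R3→W6 32, R4→W1 17
  haulage cost 103, fixed 23 → total 126.
Compare {W1, W2, W3, W4, W6}: haulage cost 103 + fixed 27 = 130.
Compare {W1, W3, W4}: haulage cost 112 + fixed 19 = 131.
Compare {W1, W3, W6}: haulage cost 116 + fixed 15 = 131.
All other subsets cost ≥ 130. Minimum total cost: 126.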